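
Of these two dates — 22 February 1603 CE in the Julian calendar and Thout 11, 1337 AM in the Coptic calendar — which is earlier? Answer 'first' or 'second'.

first

The two dates have Julian Day Numbers 2306606 and 2313014 respectively.
Since 2306606 < 2313014, the first date comes first.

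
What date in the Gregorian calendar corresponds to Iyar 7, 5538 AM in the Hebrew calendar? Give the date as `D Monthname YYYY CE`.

4 May 1778 CE

Both dates share Julian Day Number 2370585; in the Gregorian calendar that is 4 May 1778 CE.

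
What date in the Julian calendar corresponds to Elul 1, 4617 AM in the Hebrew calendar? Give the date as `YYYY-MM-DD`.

0857-08-25

Both dates share Julian Day Number 2034314; in the Julian calendar that is 25 August 857 CE.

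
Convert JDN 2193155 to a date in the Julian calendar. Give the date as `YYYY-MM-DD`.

JDN 2193155 is 20 July 1292 in the proleptic Gregorian calendar.
In the Julian calendar that day is 1292-07-13.

1292-07-13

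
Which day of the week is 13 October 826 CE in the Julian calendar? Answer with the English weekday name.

In the proleptic Gregorian calendar this is 17 October 826 (JDN 2023040).
2023040 ≡ 5 (mod 7); counting from Monday = 0 gives Saturday.

Saturday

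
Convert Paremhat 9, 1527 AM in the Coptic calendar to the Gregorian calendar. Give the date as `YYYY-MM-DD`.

1811-03-17

Julian Day Number of the source date = 2382589.
Converting JDN 2382589 to the Gregorian calendar gives 17 March 1811 CE.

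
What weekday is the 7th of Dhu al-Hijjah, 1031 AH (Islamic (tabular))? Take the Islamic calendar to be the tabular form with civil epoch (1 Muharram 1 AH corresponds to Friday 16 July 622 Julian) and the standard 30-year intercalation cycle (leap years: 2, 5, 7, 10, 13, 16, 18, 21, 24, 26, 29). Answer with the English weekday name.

Thursday

Equivalently 13 October 1622 Gregorian, JDN 2313769.
2313769 ≡ 3 (mod 7); counting from Monday = 0 gives Thursday.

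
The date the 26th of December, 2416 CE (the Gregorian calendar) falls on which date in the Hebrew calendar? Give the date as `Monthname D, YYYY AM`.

Tevet 6, 6177 AM

Julian Day Number of the source date = 2603846.
Converting JDN 2603846 to the Hebrew calendar gives 6 Tevet 6177 AM.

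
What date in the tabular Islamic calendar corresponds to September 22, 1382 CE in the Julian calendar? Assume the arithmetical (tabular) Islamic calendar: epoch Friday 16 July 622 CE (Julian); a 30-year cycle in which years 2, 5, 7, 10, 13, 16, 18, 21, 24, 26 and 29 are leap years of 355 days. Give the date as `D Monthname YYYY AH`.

13 Rajab 784 AH

The source date corresponds to 30 September 1382 in the proleptic Gregorian calendar (JDN 2226098).
That day falls on 13 Rajab 784 AH in the tabular Islamic calendar.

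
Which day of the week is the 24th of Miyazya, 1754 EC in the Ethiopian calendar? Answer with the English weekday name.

This is JDN 2364737 (30 April 1762 Gregorian).
2364737 ≡ 4 (mod 7); counting from Monday = 0 gives Friday.

Friday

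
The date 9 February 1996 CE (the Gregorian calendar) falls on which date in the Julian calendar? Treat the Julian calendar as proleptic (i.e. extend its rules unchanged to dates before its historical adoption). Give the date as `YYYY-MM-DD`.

The Julian–Gregorian offset here is 13 days (Julian trailing).
9 February 1996 Gregorian − 13 days → 27 January 1996 Julian.

1996-01-27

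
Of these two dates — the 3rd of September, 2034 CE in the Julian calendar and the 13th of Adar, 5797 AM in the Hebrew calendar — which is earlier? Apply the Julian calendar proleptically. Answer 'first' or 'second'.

first

The two dates have Julian Day Numbers 2464222 and 2465118 respectively.
Since 2464222 < 2465118, the first date comes first.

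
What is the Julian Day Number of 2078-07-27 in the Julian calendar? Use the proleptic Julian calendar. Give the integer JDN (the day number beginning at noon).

In the Gregorian calendar the same day is 9 August 2078.
JDN 2299161 is 15 October 1582 CE (Gregorian); the target day is +181094 days from there, so JDN = 2480255.

2480255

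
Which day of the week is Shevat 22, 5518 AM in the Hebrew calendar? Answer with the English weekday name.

In the Gregorian calendar this is 31 January 1758 (JDN 2363187).
Since JDN mod 7 = 1 (0 = Monday), the day is Tuesday.

Tuesday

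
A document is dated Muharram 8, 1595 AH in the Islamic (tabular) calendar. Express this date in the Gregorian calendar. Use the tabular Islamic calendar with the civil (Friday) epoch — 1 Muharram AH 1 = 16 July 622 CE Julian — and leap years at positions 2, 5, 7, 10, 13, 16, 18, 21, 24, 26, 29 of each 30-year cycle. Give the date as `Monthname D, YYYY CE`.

Julian Day Number of the source date = 2513307.
Converting JDN 2513307 to the Gregorian calendar gives 5 February 2169 CE.

February 5, 2169 CE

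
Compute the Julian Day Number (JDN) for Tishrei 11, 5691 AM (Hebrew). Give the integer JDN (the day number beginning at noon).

2426253

In the Gregorian calendar the same day is 3 October 1930.
JDN 2299161 is 15 October 1582 CE (Gregorian); the target day is +127092 days from there, so JDN = 2426253.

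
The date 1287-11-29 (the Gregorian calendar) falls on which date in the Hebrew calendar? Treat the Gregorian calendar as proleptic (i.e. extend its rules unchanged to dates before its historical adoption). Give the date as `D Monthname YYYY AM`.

Julian Day Number of the source date = 2191460.
Converting JDN 2191460 to the Hebrew calendar gives 14 Kislev 5048 AM.

14 Kislev 5048 AM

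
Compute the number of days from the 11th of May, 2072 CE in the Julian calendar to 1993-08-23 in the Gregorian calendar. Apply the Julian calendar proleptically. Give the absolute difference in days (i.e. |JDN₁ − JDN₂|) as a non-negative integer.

First date → JDN 2477987; second date → JDN 2449223.
The interval is |2477987 − 2449223| = 28764 days.

28764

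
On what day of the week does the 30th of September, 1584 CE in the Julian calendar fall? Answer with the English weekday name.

Wednesday

In the Gregorian calendar this is 10 October 1584 (JDN 2299887).
2299887 ≡ 2 (mod 7); counting from Monday = 0 gives Wednesday.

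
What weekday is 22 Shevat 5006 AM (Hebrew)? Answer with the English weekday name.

Saturday

Equivalently 17 February 1246 Gregorian, JDN 2176200.
JDN 2176200 mod 7 = 5, and JDN 0 was a Monday, so this is a Saturday.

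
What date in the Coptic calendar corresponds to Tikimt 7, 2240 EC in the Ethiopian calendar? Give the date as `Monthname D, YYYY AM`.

Paopi 7, 1964 AM

Both dates share Julian Day Number 2542052; in the Coptic calendar that is 7 Paopi 1964 AM.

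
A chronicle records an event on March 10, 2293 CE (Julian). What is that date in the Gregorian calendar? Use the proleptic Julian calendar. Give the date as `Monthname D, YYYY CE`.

At this point the Julian calendar is 15 days behind the Gregorian.
10 March 2293 Julian + 15 days → 25 March 2293 Gregorian.

March 25, 2293 CE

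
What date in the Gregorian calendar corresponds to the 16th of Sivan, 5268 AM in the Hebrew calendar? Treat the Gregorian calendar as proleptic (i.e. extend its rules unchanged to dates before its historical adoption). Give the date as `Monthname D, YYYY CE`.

May 25, 1508 CE

Both dates share Julian Day Number 2271990; in the Gregorian calendar that is 25 May 1508 CE.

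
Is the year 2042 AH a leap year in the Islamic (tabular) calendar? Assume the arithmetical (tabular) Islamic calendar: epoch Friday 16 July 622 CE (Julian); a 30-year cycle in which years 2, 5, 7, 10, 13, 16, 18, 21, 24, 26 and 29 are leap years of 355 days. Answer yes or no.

yes

Year 2042 AH is year 2 of its 30-year cycle; leap positions are 2, 5, 7, 10, 13, 16, 18, 21, 24, 26, 29, so it is a leap year (355 days).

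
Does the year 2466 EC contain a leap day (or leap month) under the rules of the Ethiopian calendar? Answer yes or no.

no

2466 mod 4 = 2; in the Ethiopian calendar a year is leap when year mod 4 = 3, so it is a common year.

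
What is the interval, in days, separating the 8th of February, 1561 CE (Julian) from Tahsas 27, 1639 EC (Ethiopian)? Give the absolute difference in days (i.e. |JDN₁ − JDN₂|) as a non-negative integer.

31364

First date → JDN 2291252; second date → JDN 2322616.
The interval is |2291252 − 2322616| = 31364 days.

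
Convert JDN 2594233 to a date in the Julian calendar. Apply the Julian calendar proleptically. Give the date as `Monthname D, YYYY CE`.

The Gregorian equivalent of JDN 2594233 is 1 September 2390.
In the Julian calendar that day is August 16, 2390 CE.

August 16, 2390 CE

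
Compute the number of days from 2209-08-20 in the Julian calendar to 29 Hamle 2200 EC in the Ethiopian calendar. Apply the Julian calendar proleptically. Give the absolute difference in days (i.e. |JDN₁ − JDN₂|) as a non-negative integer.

JDN of the first date = 2528127.
JDN of the second date = 2527734.
|2527734 − 2528127| = 393.

393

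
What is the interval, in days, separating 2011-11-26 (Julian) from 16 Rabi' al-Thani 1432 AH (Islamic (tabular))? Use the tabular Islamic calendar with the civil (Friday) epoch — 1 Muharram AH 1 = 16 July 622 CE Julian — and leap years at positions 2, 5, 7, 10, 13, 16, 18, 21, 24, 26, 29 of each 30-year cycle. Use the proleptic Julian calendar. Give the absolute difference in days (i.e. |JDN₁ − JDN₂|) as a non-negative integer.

262

JDN of the first date = 2455905.
JDN of the second date = 2455643.
|2455643 − 2455905| = 262.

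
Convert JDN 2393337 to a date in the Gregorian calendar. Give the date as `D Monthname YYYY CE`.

19 August 1840 CE

Counting from JDN 2299161 = 15 Oct 1582 gives an offset of 94176 days.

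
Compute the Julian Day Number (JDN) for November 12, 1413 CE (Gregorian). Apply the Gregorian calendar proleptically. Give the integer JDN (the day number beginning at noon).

2237463

JDN 2451545 is 1 January 2000 CE (Gregorian); the target day is −214082 days from there, so JDN = 2237463.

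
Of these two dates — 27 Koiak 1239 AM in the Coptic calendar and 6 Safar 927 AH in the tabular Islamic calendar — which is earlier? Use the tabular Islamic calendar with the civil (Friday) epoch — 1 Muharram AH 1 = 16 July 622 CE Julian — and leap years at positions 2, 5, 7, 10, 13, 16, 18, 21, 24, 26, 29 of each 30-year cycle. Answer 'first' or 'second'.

Converting both to JDN: 2277325 vs 2276619; the smaller is the second.

second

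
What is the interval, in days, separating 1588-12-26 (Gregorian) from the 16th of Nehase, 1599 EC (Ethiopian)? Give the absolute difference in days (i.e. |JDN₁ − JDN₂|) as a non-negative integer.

6810

JDN of the first date = 2301425.
JDN of the second date = 2308235.
|2308235 − 2301425| = 6810.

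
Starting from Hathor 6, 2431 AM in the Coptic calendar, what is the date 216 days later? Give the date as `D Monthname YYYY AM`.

12 Paoni 2431 AM

The starting date is JDN 2712652; 2712652 + 216 = 2712868.
JDN 2712868 corresponds to 12 Paoni 2431 AM.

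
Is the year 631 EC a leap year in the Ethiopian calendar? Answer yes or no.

yes

631 mod 4 = 3; in the Ethiopian calendar a year is leap when year mod 4 = 3, so it is a leap year.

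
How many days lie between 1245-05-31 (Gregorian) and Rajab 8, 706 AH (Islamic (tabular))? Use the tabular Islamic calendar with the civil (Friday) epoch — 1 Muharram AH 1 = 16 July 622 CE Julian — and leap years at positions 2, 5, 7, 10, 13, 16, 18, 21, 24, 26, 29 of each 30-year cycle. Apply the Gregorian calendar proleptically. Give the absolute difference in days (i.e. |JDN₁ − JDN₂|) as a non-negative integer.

22514

First date → JDN 2175938; second date → JDN 2198452.
The interval is |2175938 − 2198452| = 22514 days.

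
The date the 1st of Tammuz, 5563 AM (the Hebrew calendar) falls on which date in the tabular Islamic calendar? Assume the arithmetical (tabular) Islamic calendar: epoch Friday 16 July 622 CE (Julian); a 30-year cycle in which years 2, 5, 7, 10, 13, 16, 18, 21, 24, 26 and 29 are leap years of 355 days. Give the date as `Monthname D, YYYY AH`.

Rabi' al-Awwal 1, 1218 AH

The source date corresponds to 21 June 1803 in the Gregorian calendar (JDN 2379763).
That day falls on 1 Rabi' al-Awwal 1218 AH in the tabular Islamic calendar.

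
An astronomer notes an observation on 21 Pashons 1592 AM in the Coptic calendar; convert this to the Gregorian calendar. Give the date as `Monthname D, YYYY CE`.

Both dates share Julian Day Number 2406403; in the Gregorian calendar that is 28 May 1876 CE.

May 28, 1876 CE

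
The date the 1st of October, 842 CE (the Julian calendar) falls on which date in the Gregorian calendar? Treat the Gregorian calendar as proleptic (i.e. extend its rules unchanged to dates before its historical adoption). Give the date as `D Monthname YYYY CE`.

At this point the Julian calendar is 4 days behind the Gregorian.
1 October 842 Julian + 4 days → 5 October 842 Gregorian.

5 October 842 CE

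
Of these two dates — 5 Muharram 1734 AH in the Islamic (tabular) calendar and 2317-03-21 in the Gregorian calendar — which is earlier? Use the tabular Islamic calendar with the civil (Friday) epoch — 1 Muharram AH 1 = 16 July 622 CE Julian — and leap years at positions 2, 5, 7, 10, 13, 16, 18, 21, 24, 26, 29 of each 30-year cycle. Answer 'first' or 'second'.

The two dates have Julian Day Numbers 2562561 and 2567406 respectively.
Since 2562561 < 2567406, the first date comes first.

first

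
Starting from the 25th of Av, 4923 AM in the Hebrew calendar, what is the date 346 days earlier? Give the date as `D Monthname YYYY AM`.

3 Elul 4922 AM

Counting 346 days back from JDN 2146051 reaches JDN 2145705, which is 3 Elul 4922 AM.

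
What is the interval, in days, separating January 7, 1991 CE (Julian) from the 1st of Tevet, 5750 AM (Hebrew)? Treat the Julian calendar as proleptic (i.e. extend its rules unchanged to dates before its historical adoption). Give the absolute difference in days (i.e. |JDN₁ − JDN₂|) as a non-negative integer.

387

JDN of the first date = 2448277.
JDN of the second date = 2447890.
|2447890 − 2448277| = 387.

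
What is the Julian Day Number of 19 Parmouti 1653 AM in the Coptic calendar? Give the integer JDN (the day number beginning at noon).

In the Gregorian calendar the same day is 27 April 1937.
JDN 2400001 is 17 November 1858 CE (Gregorian), MJD 0; the target day is +28650 days from there, so JDN = 2428651.

2428651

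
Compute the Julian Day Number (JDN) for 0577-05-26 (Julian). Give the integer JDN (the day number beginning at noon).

Equivalently 28 May 577 (proleptic Gregorian).
JDN 2451545 is 1 January 2000 CE (Gregorian); the target day is −519592 days from there, so JDN = 1931953.

1931953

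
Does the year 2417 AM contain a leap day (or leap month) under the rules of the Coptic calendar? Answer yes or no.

no

2417 mod 4 = 1; in the Coptic calendar a year is leap when year mod 4 = 3, so it is a common year.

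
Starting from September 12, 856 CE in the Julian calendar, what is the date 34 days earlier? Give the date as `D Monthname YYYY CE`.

The starting date is JDN 2033967; 2033967 − 34 = 2033933.
JDN 2033933 corresponds to 9 August 856 CE.

9 August 856 CE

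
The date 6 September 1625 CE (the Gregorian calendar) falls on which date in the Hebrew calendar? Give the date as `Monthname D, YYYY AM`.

Elul 4, 5385 AM

Julian Day Number of the source date = 2314828.
Converting JDN 2314828 to the Hebrew calendar gives 4 Elul 5385 AM.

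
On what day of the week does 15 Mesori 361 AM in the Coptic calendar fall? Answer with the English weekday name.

Monday

Equivalently 11 August 645 Gregorian, JDN 1956864.
1956864 ≡ 0 (mod 7); counting from Monday = 0 gives Monday.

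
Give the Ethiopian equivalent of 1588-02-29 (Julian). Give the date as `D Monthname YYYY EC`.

4 Megabit 1580 EC

The source date corresponds to 10 March 1588 in the Gregorian calendar (JDN 2301134).
That day falls on 4 Megabit 1580 EC in the Ethiopian calendar.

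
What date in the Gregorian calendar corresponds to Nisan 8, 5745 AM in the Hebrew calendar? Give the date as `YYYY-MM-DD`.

1985-03-30

Both dates share Julian Day Number 2446155; in the Gregorian calendar that is 30 March 1985 CE.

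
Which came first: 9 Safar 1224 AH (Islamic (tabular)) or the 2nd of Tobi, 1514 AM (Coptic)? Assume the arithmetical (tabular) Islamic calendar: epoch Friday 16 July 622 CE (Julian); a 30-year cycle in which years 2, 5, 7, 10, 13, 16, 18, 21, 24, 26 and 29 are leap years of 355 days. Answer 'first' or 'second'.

The two dates have Julian Day Numbers 2381868 and 2377774 respectively.
Since 2377774 < 2381868, the second date comes first.

second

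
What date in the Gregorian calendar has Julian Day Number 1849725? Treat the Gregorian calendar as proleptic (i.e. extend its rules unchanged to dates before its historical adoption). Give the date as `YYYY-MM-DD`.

JDN 2451545 is 1 Jan 2000; 1849725 is −601820 days from there.

0352-04-10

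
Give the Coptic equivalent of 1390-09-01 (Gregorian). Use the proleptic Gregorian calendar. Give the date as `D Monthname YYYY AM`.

1 Pi Kogi Enavot 1106 AM

Julian Day Number of the source date = 2228991.
Converting JDN 2228991 to the Coptic calendar gives 1 Pi Kogi Enavot 1106 AM.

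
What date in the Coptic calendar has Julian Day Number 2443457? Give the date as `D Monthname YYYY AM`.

The Gregorian equivalent of JDN 2443457 is 9 November 1977.
In the Coptic calendar that day is 30 Paopi 1694 AM.

30 Paopi 1694 AM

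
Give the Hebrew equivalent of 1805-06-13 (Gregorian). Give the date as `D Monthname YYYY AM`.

Both dates share Julian Day Number 2380486; in the Hebrew calendar that is 16 Sivan 5565 AM.

16 Sivan 5565 AM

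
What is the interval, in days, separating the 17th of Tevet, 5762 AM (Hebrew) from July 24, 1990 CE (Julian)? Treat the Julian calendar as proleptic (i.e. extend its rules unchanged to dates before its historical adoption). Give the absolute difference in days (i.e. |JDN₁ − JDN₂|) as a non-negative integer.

JDN of the first date = 2452276.
JDN of the second date = 2448110.
|2448110 − 2452276| = 4166.

4166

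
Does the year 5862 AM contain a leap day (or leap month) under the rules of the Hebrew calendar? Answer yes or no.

Hebrew year 5862 is year 10 of its 19-year Metonic cycle; leap years are at positions 3, 6, 8, 11, 14, 17, 19, so it is a common year (12 months).

no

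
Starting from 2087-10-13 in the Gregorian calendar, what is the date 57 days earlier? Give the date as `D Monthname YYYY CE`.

17 August 2087 CE

The starting date is JDN 2483607; 2483607 − 57 = 2483550.
JDN 2483550 corresponds to 17 August 2087 CE.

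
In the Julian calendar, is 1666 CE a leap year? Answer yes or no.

no

1666 mod 4 = 2, so it is a common year in the Julian calendar.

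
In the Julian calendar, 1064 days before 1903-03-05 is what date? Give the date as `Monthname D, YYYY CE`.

The starting date is JDN 2416192; 2416192 − 1064 = 2415128.
JDN 2415128 corresponds to April 5, 1900 CE.

April 5, 1900 CE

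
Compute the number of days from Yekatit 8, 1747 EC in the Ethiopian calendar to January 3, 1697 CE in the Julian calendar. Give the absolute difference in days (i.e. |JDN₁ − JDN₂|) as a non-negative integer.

21214

JDN of the first date = 2362104.
JDN of the second date = 2340890.
|2340890 − 2362104| = 21214.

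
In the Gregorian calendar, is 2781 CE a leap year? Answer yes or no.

no

2781 is not divisible by 4, so it is a common year.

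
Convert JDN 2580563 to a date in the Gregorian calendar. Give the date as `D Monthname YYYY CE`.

JDN 2451545 is 1 Jan 2000; 2580563 is +129018 days from there.

29 March 2353 CE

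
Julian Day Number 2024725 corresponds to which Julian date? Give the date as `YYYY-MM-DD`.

0831-05-25

The proleptic Gregorian equivalent of JDN 2024725 is 29 May 831.
In the Julian calendar that day is 0831-05-25.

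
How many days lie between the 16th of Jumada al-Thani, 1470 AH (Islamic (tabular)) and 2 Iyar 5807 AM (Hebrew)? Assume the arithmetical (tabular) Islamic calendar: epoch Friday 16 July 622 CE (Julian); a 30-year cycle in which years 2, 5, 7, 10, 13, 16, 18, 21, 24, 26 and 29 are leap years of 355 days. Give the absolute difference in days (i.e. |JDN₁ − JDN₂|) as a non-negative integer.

339

JDN of the first date = 2469168.
JDN of the second date = 2468829.
|2468829 − 2469168| = 339.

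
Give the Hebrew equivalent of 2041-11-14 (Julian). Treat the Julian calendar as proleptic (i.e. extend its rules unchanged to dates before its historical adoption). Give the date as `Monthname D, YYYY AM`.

Both dates share Julian Day Number 2466851; in the Hebrew calendar that is 4 Kislev 5802 AM.

Kislev 4, 5802 AM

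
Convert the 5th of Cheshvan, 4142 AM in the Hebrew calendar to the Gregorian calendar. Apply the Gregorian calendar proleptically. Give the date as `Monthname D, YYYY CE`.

October 11, 381 CE

Both dates share Julian Day Number 1860501; in the Gregorian calendar that is 11 October 381 CE.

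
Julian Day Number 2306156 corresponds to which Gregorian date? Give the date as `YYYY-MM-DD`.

1601-12-09

Counting from JDN 2299161 = 15 Oct 1582 gives an offset of 6995 days.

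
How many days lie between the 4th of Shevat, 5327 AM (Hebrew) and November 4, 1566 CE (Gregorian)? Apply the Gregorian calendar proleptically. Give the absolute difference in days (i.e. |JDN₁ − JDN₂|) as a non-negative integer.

First date → JDN 2293418; second date → JDN 2293337.
The interval is |2293418 − 2293337| = 81 days.

81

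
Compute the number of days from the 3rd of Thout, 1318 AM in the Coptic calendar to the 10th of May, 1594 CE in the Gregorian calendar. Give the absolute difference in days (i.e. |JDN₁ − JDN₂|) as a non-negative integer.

JDN of the first date = 2306066.
JDN of the second date = 2303386.
|2303386 − 2306066| = 2680.

2680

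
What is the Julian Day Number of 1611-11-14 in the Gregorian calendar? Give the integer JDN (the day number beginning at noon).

2309783

JDN 2299161 is 15 October 1582 CE (Gregorian); the target day is +10622 days from there, so JDN = 2309783.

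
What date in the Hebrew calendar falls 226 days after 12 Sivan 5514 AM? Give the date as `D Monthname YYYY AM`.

2 Shevat 5515 AM

The starting date is JDN 2361848; 2361848 + 226 = 2362074.
JDN 2362074 corresponds to 2 Shevat 5515 AM.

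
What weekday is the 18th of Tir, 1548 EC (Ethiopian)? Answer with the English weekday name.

Equivalently 24 January 1556 Gregorian, JDN 2289400.
JDN 2289400 mod 7 = 1, and JDN 0 was a Monday, so this is a Tuesday.

Tuesday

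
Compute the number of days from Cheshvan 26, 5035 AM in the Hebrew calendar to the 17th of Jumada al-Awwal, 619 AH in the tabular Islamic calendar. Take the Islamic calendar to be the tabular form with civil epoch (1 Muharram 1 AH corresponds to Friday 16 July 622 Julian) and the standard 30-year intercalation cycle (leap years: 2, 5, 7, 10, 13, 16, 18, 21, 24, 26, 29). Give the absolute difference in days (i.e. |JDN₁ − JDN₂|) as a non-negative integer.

JDN of the first date = 2186687.
JDN of the second date = 2167573.
|2167573 − 2186687| = 19114.

19114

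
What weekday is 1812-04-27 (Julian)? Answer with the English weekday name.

Saturday

Equivalently 9 May 1812 Gregorian, JDN 2383008.
JDN 2383008 mod 7 = 5, and JDN 0 was a Monday, so this is a Saturday.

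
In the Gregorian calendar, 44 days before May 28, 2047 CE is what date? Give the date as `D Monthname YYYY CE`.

14 April 2047 CE

The starting date is JDN 2468859; 2468859 − 44 = 2468815.
JDN 2468815 corresponds to 14 April 2047 CE.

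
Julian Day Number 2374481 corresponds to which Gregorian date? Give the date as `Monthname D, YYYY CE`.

January 2, 1789 CE

Counting from JDN 2299161 = 15 Oct 1582 gives an offset of 75320 days.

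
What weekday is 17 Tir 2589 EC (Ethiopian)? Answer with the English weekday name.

Sunday

This is JDN 2669624 (29 January 2597 Gregorian).
Since JDN mod 7 = 6 (0 = Monday), the day is Sunday.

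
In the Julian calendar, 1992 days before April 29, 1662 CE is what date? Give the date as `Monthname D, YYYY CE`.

Counting 1992 days back from JDN 2328222 reaches JDN 2326230, which is November 14, 1656 CE.

November 14, 1656 CE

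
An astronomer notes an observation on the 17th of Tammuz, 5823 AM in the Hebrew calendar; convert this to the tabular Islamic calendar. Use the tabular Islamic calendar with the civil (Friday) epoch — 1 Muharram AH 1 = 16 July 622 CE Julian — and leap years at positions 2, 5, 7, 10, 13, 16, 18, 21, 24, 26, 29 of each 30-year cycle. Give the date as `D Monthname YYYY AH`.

The source date corresponds to 14 July 2063 in the Gregorian calendar (JDN 2474750).
That day falls on 18 Rabi' al-Awwal 1486 AH in the tabular Islamic calendar.

18 Rabi' al-Awwal 1486 AH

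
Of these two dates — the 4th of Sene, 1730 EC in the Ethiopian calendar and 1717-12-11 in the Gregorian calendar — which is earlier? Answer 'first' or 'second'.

The two dates have Julian Day Numbers 2356011 and 2348526 respectively.
Since 2348526 < 2356011, the second date comes first.

second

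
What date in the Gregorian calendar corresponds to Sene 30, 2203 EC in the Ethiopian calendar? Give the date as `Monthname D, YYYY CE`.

July 9, 2211 CE

Julian Day Number of the source date = 2528800.
Converting JDN 2528800 to the Gregorian calendar gives 9 July 2211 CE.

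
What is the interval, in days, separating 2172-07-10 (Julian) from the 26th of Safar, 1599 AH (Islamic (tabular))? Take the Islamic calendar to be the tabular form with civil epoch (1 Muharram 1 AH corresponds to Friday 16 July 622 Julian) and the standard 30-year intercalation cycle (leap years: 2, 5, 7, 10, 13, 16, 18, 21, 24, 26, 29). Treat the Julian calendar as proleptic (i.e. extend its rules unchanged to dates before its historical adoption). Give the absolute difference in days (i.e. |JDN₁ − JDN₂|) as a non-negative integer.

201

JDN of the first date = 2514572.
JDN of the second date = 2514773.
|2514773 − 2514572| = 201.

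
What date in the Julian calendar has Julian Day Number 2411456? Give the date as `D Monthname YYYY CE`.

17 March 1890 CE

JDN 2411456 is 29 March 1890 in the Gregorian calendar.
In the Julian calendar that day is 17 March 1890 CE.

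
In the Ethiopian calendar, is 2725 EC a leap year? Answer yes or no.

no

2725 mod 4 = 1; in the Ethiopian calendar a year is leap when year mod 4 = 3, so it is a common year.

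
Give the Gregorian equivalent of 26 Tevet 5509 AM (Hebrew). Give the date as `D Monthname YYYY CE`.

16 January 1749 CE

Julian Day Number of the source date = 2359885.
Converting JDN 2359885 to the Gregorian calendar gives 16 January 1749 CE.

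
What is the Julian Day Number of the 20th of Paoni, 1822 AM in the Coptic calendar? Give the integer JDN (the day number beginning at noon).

In the Gregorian calendar the same day is 28 June 2106.
JDN 2400001 is 17 November 1858 CE (Gregorian), MJD 0; the target day is +90438 days from there, so JDN = 2490439.

2490439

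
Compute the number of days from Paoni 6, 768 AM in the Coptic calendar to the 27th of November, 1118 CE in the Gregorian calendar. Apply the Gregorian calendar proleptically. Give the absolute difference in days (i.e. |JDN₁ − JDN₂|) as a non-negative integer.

24279

JDN of the first date = 2105452.
JDN of the second date = 2129731.
|2129731 − 2105452| = 24279.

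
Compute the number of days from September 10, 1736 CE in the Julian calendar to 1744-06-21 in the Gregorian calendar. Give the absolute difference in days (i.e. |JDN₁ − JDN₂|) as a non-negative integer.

2830

JDN of the first date = 2355385.
JDN of the second date = 2358215.
|2358215 − 2355385| = 2830.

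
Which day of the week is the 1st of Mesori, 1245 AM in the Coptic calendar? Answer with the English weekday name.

This is JDN 2279731 (4 August 1529 Gregorian).
Since JDN mod 7 = 6 (0 = Monday), the day is Sunday.

Sunday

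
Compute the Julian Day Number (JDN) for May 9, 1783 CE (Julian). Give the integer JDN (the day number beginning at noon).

In the Gregorian calendar the same day is 20 May 1783.
JDN 2400001 is 17 November 1858 CE (Gregorian), MJD 0; the target day is −27574 days from there, so JDN = 2372427.

2372427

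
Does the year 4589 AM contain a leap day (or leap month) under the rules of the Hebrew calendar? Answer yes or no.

no

Hebrew year 4589 is year 10 of its 19-year Metonic cycle; leap years are at positions 3, 6, 8, 11, 14, 17, 19, so it is a common year (12 months).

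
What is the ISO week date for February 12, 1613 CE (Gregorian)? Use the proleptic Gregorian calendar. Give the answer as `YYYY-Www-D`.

The weekday is Tuesday (ISO weekday 2).
That Tuesday belongs to ISO week 7 of ISO year 1613.

1613-W07-2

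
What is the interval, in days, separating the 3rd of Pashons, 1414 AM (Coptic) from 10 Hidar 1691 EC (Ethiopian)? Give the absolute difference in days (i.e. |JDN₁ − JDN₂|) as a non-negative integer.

192

JDN of the first date = 2341370.
JDN of the second date = 2341562.
|2341562 − 2341370| = 192.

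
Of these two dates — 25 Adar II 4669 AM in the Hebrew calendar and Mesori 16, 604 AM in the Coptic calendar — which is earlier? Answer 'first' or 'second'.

second

The two dates have Julian Day Numbers 2053149 and 2045621 respectively.
Since 2045621 < 2053149, the second date comes first.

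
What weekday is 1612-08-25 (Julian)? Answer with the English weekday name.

In the Gregorian calendar this is 4 September 1612 (JDN 2310078).
Since JDN mod 7 = 1 (0 = Monday), the day is Tuesday.

Tuesday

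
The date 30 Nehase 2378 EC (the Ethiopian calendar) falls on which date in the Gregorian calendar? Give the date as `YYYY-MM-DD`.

Both dates share Julian Day Number 2592779; in the Gregorian calendar that is 8 September 2386 CE.

2386-09-08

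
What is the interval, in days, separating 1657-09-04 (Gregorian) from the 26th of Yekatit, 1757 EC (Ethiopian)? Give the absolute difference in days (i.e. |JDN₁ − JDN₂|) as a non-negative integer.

39261

First date → JDN 2326514; second date → JDN 2365775.
The interval is |2326514 − 2365775| = 39261 days.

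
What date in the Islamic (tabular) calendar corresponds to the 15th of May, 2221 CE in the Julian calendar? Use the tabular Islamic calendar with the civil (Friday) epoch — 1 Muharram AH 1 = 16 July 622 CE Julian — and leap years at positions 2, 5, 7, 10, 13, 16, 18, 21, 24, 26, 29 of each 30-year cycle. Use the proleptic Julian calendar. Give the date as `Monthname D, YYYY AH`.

Julian Day Number of the source date = 2532413.
Converting JDN 2532413 to the tabular Islamic calendar gives 7 Dhu al-Hijjah 1648 AH.

Dhu al-Hijjah 7, 1648 AH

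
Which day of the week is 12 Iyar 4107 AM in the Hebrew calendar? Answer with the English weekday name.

This is JDN 1847928 (10 May 347 Gregorian).
Since JDN mod 7 = 5 (0 = Monday), the day is Saturday.

Saturday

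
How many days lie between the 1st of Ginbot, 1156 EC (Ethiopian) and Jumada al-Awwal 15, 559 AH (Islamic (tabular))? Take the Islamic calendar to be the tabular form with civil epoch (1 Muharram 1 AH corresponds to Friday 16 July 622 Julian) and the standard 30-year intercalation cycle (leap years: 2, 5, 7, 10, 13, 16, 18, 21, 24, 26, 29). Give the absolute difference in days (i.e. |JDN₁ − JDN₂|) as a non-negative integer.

First date → JDN 2146325; second date → JDN 2146309.
The interval is |2146325 − 2146309| = 16 days.

16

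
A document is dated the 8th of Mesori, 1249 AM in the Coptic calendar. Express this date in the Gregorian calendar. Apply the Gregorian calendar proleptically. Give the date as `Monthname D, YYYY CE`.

Both dates share Julian Day Number 2281199; in the Gregorian calendar that is 11 August 1533 CE.

August 11, 1533 CE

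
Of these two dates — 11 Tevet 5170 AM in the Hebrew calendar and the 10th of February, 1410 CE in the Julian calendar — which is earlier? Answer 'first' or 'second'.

first

The two dates have Julian Day Numbers 2236047 and 2236101 respectively.
Since 2236047 < 2236101, the first date comes first.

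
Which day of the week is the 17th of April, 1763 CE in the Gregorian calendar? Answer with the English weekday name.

2365089 ≡ 6 (mod 7); counting from Monday = 0 gives Sunday.

Sunday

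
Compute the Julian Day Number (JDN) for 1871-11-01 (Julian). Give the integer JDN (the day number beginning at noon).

Equivalently 13 November 1871 (Gregorian).
JDN 2400001 is 17 November 1858 CE (Gregorian), MJD 0; the target day is +4744 days from there, so JDN = 2404745.

2404745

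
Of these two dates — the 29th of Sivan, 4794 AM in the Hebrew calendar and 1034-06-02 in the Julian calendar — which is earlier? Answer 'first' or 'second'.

second

First date → JDN 2098895; second date → JDN 2098879.
JDN 2098879 < JDN 2098895, so the second date is earlier.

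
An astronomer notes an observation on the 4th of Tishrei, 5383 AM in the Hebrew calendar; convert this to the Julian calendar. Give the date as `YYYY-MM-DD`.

The source date corresponds to 8 September 1622 in the Gregorian calendar (JDN 2313734).
That day falls on 29 August 1622 CE in the Julian calendar.

1622-08-29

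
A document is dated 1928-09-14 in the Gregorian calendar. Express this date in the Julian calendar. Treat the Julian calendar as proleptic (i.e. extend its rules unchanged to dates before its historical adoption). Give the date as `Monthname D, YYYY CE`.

September 1, 1928 CE

The Julian–Gregorian offset here is 13 days (Julian trailing).
14 September 1928 Gregorian − 13 days → 1 September 1928 Julian.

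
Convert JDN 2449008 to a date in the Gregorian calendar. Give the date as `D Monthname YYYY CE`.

Counting from JDN 2299161 = 15 Oct 1582 gives an offset of 149847 days.

20 January 1993 CE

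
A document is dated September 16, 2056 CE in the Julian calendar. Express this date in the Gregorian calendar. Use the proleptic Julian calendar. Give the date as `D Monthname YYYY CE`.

29 September 2056 CE

At this point the Julian calendar is 13 days behind the Gregorian.
16 September 2056 Julian + 13 days → 29 September 2056 Gregorian.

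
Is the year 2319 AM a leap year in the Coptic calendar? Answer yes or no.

2319 mod 4 = 3; in the Coptic calendar a year is leap when year mod 4 = 3, so it is a leap year.

yes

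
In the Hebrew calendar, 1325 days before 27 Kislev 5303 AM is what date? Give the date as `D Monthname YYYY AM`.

2 Iyar 5299 AM

Counting 1325 days back from JDN 2284612 reaches JDN 2283287, which is 2 Iyar 5299 AM.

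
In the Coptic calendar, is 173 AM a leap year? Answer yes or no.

no

173 mod 4 = 1; in the Coptic calendar a year is leap when year mod 4 = 3, so it is a common year.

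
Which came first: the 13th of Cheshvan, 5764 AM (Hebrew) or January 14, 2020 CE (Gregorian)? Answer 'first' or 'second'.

first

First date → JDN 2452952; second date → JDN 2458863.
JDN 2452952 < JDN 2458863, so the first date is earlier.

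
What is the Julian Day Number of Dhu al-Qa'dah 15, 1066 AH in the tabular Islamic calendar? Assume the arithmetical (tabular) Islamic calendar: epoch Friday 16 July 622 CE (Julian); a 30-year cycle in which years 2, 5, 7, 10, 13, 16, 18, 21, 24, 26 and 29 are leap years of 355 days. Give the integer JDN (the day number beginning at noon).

2326149

In the Gregorian calendar the same day is 4 September 1656.
JDN 2451545 is 1 January 2000 CE (Gregorian); the target day is −125396 days from there, so JDN = 2326149.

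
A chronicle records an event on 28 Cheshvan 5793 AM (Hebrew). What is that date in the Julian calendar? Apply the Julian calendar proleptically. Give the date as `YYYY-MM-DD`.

2032-10-20

Both dates share Julian Day Number 2463539; in the Julian calendar that is 20 October 2032 CE.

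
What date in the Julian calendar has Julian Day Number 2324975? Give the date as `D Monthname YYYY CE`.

The Gregorian equivalent of JDN 2324975 is 18 June 1653.
In the Julian calendar that day is 8 June 1653 CE.

8 June 1653 CE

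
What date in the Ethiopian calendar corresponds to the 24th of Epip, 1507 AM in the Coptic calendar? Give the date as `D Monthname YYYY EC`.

24 Hamle 1783 EC

Julian Day Number of the source date = 2375419.
Converting JDN 2375419 to the Ethiopian calendar gives 24 Hamle 1783 EC.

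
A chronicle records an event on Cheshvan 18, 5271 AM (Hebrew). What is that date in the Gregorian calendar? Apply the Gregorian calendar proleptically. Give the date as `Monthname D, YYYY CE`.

Julian Day Number of the source date = 2272880.
Converting JDN 2272880 to the Gregorian calendar gives 1 November 1510 CE.

November 1, 1510 CE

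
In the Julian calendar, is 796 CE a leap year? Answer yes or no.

796 mod 4 = 0, so it is a leap year in the Julian calendar.

yes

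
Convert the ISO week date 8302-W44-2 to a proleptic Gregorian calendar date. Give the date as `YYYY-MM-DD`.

8302-10-28

ISO week 1 of 8302 is the week containing the first Thursday of 8302.
Week 44, day 2 (Tuesday) lands on 8302-10-28.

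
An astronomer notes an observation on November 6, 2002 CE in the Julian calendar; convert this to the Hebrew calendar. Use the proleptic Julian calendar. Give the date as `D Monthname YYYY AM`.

Both dates share Julian Day Number 2452598; in the Hebrew calendar that is 14 Kislev 5763 AM.

14 Kislev 5763 AM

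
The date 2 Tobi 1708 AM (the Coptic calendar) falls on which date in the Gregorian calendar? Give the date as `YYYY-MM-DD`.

1992-01-11

Julian Day Number of the source date = 2448633.
Converting JDN 2448633 to the Gregorian calendar gives 11 January 1992 CE.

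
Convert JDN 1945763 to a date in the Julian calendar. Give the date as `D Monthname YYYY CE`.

The proleptic Gregorian equivalent of JDN 1945763 is 21 March 615.
In the Julian calendar that day is 18 March 615 CE.

18 March 615 CE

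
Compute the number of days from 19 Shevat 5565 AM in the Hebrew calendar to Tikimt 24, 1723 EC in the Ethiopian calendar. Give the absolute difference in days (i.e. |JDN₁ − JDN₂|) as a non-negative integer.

JDN of the first date = 2380341.
JDN of the second date = 2353234.
|2353234 − 2380341| = 27107.

27107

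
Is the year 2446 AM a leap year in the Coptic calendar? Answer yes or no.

2446 mod 4 = 2; in the Coptic calendar a year is leap when year mod 4 = 3, so it is a common year.

no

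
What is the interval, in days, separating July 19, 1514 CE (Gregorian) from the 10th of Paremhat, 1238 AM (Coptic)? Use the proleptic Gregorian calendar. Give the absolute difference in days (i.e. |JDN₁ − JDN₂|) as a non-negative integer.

2797

First date → JDN 2274236; second date → JDN 2277033.
The interval is |2274236 − 2277033| = 2797 days.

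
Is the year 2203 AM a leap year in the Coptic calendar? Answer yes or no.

yes

2203 mod 4 = 3; in the Coptic calendar a year is leap when year mod 4 = 3, so it is a leap year.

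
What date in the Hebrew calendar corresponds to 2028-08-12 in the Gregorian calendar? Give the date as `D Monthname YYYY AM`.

Both dates share Julian Day Number 2461996; in the Hebrew calendar that is 20 Av 5788 AM.

20 Av 5788 AM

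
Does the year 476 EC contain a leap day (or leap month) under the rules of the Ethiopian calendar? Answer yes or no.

476 mod 4 = 0; in the Ethiopian calendar a year is leap when year mod 4 = 3, so it is a common year.

no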